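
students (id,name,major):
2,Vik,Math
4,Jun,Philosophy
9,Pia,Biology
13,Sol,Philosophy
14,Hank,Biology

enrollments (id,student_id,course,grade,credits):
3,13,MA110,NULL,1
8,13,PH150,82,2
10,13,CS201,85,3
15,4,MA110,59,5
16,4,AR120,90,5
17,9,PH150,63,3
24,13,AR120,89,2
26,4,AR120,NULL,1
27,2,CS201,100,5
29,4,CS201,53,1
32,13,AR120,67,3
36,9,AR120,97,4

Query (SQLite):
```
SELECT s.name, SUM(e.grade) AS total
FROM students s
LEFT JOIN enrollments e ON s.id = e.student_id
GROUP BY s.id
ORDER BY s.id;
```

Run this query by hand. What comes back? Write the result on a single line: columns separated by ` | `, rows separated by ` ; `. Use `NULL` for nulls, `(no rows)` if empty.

Vik | 100 ; Jun | 202 ; Pia | 160 ; Sol | 323 ; Hank | NULL

LEFT JOIN keeps every students row; unmatched ones get NULL for enrollments columns.
Group by students.id and compute SUM(e.grade). SUM over an all-NULL group is NULL.
  2: ids {27} → SUM(e.grade)=100
  4: ids {15, 16, 26, 29} → SUM(e.grade)=202
  9: ids {17, 36} → SUM(e.grade)=160
  13: ids {3, 8, 10, 24, 32} → SUM(e.grade)=323
  14: ids {—} → SUM(e.grade)=NULL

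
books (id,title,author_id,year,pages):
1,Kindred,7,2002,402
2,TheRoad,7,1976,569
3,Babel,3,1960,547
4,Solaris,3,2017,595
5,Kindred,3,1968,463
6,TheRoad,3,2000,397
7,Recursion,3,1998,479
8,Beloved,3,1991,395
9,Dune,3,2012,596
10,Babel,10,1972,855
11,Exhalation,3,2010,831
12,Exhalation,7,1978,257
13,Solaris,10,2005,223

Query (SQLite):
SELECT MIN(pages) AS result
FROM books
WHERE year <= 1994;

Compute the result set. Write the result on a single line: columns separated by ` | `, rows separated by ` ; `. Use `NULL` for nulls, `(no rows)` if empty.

Rows where year <= 1994 → pages values: [569, 547, 463, 395, 855, 257].
MIN of non-NULL values = 257.

257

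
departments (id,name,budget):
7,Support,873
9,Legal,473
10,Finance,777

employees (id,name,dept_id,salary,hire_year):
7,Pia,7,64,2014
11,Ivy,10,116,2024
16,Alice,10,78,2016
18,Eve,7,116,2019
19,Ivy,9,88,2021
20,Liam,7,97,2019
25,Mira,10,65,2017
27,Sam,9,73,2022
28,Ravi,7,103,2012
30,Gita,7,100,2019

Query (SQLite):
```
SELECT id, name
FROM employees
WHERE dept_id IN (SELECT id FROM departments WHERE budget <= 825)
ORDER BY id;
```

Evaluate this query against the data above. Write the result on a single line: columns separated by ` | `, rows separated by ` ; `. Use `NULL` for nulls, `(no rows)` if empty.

11 | Ivy ; 16 | Alice ; 19 | Ivy ; 25 | Mira ; 27 | Sam

Inner query: departments.id where budget <= 825.
Outer: keep employees rows whose dept_id is in that set.
Inner query → {9, 10}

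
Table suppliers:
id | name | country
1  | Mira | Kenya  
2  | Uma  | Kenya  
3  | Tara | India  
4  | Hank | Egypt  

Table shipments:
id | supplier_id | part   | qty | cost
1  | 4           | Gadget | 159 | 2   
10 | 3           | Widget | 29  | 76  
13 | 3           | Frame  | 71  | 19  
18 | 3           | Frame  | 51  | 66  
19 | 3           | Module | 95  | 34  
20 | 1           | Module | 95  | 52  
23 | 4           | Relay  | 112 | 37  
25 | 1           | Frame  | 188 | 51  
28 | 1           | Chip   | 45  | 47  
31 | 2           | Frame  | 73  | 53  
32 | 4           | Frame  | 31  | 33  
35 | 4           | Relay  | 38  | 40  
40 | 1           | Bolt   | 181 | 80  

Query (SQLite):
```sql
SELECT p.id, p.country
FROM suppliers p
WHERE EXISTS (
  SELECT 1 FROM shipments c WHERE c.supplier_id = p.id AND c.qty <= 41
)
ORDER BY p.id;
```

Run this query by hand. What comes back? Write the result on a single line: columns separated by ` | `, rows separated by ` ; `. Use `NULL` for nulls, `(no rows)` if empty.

For each suppliers row, check whether any shipments with matching supplier_id has qty <= 41.
Keep rows where that is true.

3 | India ; 4 | Egypt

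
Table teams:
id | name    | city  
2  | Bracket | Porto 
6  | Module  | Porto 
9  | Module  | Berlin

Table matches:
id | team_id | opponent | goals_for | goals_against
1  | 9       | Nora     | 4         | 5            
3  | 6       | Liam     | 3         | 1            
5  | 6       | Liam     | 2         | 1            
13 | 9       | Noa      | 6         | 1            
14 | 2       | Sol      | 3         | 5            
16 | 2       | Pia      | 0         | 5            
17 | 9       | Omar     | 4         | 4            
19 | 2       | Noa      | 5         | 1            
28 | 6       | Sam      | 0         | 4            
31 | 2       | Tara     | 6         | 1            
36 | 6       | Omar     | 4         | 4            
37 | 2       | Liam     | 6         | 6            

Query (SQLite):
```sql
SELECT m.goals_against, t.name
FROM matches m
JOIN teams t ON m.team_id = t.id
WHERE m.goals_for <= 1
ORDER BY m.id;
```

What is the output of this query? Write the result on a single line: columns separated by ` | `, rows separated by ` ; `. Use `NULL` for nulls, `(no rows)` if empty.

5 | Bracket ; 4 | Module

Each matches row matches the teams row where team_id = teams.id.
Then keep rows with m.goals_for <= 1.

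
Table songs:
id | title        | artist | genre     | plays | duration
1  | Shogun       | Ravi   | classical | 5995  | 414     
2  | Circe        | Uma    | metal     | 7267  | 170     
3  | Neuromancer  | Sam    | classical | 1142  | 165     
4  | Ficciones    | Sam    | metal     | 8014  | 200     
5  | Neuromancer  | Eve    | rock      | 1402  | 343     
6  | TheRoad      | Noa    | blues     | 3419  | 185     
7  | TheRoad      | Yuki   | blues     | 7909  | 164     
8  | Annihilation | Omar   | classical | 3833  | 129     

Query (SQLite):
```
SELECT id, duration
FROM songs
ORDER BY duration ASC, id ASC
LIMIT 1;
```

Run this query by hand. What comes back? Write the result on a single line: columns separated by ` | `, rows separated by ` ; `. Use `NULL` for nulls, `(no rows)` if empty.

Sort by duration asc, tiebreak id asc: (129, id=8), (164, id=7), (165, id=3), (170, id=2) …. Take first 1.

8 | 129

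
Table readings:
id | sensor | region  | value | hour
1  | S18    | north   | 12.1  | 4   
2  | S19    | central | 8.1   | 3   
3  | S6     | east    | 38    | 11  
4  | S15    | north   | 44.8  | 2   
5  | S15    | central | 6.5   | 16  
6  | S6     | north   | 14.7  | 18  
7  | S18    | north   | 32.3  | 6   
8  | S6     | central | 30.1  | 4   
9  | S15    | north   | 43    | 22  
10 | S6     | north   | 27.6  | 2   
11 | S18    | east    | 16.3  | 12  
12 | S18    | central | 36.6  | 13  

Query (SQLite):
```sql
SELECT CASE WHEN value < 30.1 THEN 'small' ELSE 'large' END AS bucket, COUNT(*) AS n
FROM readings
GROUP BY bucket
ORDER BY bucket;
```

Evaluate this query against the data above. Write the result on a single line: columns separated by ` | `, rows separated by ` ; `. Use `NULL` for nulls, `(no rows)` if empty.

large | 6 ; small | 6

Bucket rows by value < 30.1 → 'small' else 'large'; count each bucket.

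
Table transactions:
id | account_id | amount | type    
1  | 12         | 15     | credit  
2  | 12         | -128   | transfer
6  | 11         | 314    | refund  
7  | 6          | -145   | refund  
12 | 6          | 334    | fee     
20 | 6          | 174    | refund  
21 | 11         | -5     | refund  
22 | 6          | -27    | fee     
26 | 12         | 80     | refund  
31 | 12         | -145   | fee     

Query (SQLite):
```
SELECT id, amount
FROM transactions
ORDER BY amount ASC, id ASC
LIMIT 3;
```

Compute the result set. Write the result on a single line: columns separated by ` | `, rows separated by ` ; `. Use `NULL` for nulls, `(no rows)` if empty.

7 | -145 ; 31 | -145 ; 2 | -128

Sort by amount asc, tiebreak id asc: (-145, id=7), (-145, id=31), (-128, id=2), (-27, id=22), (-5, id=21), (15, id=1) …. Take first 3.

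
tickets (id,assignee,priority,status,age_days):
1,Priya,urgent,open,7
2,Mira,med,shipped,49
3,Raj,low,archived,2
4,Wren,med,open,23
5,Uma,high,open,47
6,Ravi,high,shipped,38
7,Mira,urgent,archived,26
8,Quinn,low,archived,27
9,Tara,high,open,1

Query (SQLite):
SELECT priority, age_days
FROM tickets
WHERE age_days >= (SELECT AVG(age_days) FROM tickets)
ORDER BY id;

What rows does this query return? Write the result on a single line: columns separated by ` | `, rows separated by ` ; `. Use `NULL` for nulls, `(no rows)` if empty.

med | 49 ; high | 47 ; high | 38 ; urgent | 26 ; low | 27

Scalar subquery: AVG(age_days) over all tickets rows = 24.444444 (≈; comparison uses full precision).
Keep rows where age_days >= that value.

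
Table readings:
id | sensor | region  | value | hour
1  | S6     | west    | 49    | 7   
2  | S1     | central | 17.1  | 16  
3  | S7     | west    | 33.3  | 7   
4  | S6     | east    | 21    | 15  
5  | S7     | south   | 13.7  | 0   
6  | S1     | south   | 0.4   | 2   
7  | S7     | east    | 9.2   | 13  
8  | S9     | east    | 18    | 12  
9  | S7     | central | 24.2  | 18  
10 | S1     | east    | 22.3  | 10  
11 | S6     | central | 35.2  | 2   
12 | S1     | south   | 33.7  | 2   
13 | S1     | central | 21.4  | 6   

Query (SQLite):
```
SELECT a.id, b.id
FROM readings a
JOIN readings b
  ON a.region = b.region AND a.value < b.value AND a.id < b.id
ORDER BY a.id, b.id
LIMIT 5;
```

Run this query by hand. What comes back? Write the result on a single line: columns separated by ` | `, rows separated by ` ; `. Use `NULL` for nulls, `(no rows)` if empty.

2 | 9 ; 2 | 11 ; 2 | 13 ; 4 | 10 ; 5 | 12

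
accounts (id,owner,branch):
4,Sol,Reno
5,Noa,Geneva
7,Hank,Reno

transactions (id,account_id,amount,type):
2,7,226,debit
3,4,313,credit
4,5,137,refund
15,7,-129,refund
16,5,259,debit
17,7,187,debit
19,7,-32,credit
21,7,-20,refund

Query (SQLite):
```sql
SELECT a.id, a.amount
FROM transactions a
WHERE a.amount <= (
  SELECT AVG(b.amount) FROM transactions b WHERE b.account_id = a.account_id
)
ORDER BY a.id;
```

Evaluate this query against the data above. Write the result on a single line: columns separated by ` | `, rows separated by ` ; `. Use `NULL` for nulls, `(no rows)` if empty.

3 | 313 ; 4 | 137 ; 15 | -129 ; 19 | -32 ; 21 | -20

For each transactions row a, compute AVG(amount) over rows sharing a.account_id.
Keep row a if a.amount <= that per-group AVG.
  account_id=4: AVG(amount) = 313.0
  account_id=5: AVG(amount) = 198.0
  account_id=7: AVG(amount) = 46.4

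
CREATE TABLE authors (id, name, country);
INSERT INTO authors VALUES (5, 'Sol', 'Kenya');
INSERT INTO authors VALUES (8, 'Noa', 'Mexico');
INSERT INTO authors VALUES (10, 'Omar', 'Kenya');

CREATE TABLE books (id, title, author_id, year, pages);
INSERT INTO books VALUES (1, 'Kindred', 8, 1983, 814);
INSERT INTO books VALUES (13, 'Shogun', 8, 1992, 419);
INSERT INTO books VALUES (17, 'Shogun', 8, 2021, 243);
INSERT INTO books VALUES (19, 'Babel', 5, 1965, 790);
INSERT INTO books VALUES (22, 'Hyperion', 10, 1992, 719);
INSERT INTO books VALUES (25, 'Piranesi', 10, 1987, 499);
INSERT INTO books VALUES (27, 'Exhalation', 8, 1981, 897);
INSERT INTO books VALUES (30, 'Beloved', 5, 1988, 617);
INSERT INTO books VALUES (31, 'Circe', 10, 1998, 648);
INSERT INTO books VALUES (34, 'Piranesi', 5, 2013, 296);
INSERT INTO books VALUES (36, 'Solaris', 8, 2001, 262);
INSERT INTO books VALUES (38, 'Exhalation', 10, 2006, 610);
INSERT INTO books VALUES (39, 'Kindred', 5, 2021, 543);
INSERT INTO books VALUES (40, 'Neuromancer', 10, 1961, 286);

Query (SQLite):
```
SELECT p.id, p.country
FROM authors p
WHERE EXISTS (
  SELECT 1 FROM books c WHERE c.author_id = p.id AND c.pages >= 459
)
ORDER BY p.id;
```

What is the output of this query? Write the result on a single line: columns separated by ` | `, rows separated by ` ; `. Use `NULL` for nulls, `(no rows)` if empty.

For each authors row, check whether any books with matching author_id has pages >= 459.
Keep rows where that is true.

5 | Kenya ; 8 | Mexico ; 10 | Kenya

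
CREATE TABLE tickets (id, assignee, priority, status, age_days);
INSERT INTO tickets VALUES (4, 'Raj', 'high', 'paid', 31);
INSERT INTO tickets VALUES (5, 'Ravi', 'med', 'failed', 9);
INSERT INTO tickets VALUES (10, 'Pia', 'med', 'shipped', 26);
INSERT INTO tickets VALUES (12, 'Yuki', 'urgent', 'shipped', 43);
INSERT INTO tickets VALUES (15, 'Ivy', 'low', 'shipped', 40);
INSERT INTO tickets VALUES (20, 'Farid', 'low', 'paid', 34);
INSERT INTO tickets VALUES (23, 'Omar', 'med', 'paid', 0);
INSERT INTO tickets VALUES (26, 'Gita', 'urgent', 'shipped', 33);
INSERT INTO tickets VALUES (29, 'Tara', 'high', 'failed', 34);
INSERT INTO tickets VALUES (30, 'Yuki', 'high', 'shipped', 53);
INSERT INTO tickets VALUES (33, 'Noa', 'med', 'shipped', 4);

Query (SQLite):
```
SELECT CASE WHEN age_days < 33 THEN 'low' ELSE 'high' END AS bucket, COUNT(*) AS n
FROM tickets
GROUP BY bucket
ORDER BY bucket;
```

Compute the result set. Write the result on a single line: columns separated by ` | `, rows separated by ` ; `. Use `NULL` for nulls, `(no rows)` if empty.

Bucket rows by age_days < 33 → 'low' else 'high'; count each bucket.

high | 6 ; low | 5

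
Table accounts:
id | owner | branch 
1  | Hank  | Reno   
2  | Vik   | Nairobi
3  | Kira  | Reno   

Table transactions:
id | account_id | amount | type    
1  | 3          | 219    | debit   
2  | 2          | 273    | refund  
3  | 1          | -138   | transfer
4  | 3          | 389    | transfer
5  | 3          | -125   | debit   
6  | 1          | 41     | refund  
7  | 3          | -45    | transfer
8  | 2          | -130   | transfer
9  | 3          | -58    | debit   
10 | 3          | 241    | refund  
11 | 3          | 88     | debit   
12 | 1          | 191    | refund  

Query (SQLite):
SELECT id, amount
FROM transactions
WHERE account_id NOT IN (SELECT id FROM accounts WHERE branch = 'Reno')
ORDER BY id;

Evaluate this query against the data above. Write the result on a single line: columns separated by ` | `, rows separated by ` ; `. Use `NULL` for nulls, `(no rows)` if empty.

2 | 273 ; 8 | -130

Inner query: accounts.id where branch = 'Reno'.
Outer: keep transactions rows whose account_id is not in that set.
Inner query → {1, 3}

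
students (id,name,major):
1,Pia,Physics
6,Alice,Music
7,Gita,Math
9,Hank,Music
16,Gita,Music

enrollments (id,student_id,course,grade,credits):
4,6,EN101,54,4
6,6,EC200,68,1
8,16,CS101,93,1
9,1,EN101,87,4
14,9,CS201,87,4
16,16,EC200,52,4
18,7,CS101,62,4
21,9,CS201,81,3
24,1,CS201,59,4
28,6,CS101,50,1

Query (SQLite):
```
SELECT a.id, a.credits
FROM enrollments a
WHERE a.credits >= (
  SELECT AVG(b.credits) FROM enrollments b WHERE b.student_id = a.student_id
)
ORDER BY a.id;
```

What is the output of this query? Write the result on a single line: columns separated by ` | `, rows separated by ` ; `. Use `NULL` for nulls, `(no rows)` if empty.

For each enrollments row a, compute AVG(credits) over rows sharing a.student_id.
Keep row a if a.credits >= that per-group AVG.
  student_id=1: AVG(credits) = 4.0
  student_id=6: AVG(credits) = 2.0
  student_id=7: AVG(credits) = 4.0
  student_id=9: AVG(credits) = 3.5
  student_id=16: AVG(credits) = 2.5

4 | 4 ; 9 | 4 ; 14 | 4 ; 16 | 4 ; 18 | 4 ; 24 | 4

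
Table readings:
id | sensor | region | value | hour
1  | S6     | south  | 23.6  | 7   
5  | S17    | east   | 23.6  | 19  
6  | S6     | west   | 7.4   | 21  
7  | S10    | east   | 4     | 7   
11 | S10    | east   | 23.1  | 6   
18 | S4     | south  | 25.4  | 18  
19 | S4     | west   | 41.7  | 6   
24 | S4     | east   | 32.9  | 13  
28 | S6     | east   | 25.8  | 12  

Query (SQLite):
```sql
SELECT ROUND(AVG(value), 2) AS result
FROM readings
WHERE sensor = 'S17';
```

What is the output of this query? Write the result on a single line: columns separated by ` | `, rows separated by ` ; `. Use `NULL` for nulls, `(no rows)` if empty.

23.6

Rows where sensor='S17' → value values: [23.6].
AVG = 23.6 / 1 (rounded to 2 dp).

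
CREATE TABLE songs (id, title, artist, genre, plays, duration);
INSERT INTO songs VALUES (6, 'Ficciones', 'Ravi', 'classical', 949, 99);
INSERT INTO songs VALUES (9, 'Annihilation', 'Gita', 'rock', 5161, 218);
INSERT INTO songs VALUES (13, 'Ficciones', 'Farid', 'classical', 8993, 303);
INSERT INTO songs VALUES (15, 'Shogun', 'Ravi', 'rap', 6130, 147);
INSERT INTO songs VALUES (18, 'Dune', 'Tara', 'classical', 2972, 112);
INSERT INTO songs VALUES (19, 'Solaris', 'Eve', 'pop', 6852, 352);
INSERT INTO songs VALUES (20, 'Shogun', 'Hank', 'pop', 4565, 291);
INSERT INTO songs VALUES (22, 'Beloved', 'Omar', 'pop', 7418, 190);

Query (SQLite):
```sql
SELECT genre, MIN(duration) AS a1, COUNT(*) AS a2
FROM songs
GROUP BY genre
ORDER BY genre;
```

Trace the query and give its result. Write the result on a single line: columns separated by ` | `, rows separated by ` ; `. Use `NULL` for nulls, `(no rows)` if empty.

classical | 99 | 3 ; pop | 190 | 3 ; rap | 147 | 1 ; rock | 218 | 1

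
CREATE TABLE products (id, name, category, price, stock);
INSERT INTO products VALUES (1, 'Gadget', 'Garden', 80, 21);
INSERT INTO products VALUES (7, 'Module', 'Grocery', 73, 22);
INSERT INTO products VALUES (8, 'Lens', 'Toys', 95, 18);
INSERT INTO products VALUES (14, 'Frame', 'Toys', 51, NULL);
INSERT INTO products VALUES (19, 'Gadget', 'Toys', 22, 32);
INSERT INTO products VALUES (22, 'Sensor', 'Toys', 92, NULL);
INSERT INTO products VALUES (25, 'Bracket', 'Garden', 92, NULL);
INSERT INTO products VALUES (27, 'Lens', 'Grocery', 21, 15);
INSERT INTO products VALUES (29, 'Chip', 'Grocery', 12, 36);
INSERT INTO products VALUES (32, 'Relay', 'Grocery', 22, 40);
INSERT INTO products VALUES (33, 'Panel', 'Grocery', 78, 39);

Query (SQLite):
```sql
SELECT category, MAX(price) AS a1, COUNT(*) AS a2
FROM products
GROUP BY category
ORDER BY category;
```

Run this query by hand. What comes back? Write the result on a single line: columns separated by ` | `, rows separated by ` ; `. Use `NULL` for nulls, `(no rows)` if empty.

Garden | 92 | 2 ; Grocery | 78 | 5 ; Toys | 95 | 4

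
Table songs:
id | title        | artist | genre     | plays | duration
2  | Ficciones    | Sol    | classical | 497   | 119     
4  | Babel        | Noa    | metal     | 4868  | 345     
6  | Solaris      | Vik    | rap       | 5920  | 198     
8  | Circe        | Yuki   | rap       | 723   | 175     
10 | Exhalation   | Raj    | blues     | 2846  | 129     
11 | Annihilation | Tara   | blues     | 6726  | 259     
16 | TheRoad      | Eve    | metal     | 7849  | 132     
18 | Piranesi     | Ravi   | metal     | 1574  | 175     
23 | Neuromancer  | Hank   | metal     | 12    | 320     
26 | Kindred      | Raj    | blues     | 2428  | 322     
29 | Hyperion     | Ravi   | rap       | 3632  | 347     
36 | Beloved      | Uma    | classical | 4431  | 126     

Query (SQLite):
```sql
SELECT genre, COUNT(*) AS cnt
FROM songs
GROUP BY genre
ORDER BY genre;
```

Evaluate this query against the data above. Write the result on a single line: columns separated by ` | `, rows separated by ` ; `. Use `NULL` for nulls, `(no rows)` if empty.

Partition songs by genre; compute COUNT(*) within each group.
  blues: ids {10, 11, 26} → COUNT(*)=3
  classical: ids {2, 36} → COUNT(*)=2
  metal: ids {4, 16, 18, 23} → COUNT(*)=4
  rap: ids {6, 8, 29} → COUNT(*)=3

blues | 3 ; classical | 2 ; metal | 4 ; rap | 3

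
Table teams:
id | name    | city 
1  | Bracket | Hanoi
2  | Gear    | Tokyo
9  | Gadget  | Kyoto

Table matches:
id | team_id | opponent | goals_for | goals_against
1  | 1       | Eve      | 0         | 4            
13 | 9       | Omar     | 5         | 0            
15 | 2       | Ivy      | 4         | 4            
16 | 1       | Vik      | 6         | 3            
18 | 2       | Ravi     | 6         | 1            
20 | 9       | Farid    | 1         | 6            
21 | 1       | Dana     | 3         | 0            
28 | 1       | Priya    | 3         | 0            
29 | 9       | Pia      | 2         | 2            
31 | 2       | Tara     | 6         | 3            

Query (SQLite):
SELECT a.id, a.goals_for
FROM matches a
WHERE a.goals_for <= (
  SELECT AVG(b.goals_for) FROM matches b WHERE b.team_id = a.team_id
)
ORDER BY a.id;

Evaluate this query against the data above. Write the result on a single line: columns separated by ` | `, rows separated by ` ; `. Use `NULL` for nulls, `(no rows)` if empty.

1 | 0 ; 15 | 4 ; 20 | 1 ; 21 | 3 ; 28 | 3 ; 29 | 2

For each matches row a, compute AVG(goals_for) over rows sharing a.team_id.
Keep row a if a.goals_for <= that per-group AVG.
  team_id=1: AVG(goals_for) = 3.0
  team_id=2: AVG(goals_for) = 5.333333
  team_id=9: AVG(goals_for) = 2.666667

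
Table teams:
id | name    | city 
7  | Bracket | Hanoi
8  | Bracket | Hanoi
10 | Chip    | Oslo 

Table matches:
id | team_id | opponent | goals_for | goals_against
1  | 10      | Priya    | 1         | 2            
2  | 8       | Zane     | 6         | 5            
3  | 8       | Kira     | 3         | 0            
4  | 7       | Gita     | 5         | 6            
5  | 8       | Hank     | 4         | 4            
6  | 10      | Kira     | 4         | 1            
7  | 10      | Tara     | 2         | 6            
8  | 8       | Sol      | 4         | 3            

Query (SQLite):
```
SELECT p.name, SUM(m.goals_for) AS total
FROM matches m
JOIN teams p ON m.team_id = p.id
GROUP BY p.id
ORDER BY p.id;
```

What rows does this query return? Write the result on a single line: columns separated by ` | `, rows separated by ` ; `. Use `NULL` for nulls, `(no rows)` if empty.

Bracket | 5 ; Bracket | 17 ; Chip | 7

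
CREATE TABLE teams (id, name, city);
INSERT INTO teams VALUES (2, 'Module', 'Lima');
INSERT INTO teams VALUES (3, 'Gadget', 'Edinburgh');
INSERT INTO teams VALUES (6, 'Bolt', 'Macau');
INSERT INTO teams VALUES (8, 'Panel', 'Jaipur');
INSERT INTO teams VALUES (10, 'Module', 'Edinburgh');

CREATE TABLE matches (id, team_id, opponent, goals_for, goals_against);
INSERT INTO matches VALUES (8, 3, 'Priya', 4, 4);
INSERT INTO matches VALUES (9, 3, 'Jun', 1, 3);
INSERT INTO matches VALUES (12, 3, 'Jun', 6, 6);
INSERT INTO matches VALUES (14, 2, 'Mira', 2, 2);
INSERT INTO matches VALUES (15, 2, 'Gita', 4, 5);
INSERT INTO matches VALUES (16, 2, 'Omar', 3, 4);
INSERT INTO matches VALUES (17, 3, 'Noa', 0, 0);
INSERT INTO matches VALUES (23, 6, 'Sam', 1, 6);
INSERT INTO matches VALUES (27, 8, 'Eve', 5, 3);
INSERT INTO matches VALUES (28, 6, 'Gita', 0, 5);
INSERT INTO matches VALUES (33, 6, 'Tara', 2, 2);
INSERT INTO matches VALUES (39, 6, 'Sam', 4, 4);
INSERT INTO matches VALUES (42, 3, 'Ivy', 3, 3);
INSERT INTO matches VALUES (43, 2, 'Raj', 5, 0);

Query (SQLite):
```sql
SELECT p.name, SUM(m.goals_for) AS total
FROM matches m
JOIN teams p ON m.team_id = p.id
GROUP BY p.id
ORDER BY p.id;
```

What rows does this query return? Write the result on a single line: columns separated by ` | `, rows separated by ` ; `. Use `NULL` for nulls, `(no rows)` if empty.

Join each matches row to its teams via team_id.
Group joined rows by teams.id; compute SUM(m.goals_for) per group.
  2: ids {14, 15, 16, 43} → SUM(m.goals_for)=14
  3: ids {8, 9, 12, 17, 42} → SUM(m.goals_for)=14
  6: ids {23, 28, 33, 39} → SUM(m.goals_for)=7
  8: ids {27} → SUM(m.goals_for)=5

Module | 14 ; Gadget | 14 ; Bolt | 7 ; Panel | 5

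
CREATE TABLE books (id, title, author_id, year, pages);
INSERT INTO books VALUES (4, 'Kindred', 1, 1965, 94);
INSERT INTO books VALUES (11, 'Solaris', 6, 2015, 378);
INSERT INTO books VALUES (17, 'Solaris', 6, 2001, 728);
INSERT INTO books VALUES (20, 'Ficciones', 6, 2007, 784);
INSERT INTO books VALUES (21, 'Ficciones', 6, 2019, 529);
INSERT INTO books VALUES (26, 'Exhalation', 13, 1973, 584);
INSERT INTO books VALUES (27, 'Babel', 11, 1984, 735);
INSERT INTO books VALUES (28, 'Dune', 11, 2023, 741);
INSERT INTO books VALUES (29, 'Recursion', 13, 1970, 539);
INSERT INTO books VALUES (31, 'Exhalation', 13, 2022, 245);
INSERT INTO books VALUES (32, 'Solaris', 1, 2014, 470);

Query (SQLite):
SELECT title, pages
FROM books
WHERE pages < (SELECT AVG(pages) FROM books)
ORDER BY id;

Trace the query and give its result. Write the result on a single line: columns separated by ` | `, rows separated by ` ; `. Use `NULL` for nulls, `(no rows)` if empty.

Kindred | 94 ; Solaris | 378 ; Ficciones | 529 ; Exhalation | 245 ; Solaris | 470

Scalar subquery: AVG(pages) over all books rows = 529.727273 (≈; comparison uses full precision).
Keep rows where pages < that value.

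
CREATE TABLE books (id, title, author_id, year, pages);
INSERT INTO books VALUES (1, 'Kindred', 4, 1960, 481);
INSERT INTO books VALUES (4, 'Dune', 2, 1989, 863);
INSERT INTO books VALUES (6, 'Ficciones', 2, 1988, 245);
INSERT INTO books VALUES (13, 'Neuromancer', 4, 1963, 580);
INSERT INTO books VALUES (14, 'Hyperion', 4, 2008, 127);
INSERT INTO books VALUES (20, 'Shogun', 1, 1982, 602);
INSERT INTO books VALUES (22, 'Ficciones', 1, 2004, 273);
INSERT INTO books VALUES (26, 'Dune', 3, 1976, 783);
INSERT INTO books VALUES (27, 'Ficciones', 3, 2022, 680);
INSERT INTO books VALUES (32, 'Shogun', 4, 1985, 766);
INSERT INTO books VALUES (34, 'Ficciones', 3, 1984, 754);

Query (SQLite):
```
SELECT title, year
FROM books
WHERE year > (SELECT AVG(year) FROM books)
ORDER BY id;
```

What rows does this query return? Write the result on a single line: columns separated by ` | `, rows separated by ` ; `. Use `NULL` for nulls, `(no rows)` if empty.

Dune | 1989 ; Ficciones | 1988 ; Hyperion | 2008 ; Ficciones | 2004 ; Ficciones | 2022

Scalar subquery: AVG(year) over all books rows = 1987.363636 (≈; comparison uses full precision).
Keep rows where year > that value.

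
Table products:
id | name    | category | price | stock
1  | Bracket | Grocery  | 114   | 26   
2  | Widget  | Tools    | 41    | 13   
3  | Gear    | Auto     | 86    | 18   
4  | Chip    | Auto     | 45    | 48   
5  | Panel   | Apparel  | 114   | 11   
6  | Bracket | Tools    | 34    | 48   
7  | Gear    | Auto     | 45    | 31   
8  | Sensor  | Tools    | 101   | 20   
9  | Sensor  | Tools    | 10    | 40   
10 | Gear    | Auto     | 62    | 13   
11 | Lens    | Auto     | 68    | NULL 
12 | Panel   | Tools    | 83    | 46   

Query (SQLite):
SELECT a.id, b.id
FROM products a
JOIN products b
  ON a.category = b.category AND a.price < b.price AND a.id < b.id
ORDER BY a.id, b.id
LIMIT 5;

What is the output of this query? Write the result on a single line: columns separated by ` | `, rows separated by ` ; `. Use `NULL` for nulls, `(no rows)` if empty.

2 | 8 ; 2 | 12 ; 4 | 10 ; 4 | 11 ; 6 | 8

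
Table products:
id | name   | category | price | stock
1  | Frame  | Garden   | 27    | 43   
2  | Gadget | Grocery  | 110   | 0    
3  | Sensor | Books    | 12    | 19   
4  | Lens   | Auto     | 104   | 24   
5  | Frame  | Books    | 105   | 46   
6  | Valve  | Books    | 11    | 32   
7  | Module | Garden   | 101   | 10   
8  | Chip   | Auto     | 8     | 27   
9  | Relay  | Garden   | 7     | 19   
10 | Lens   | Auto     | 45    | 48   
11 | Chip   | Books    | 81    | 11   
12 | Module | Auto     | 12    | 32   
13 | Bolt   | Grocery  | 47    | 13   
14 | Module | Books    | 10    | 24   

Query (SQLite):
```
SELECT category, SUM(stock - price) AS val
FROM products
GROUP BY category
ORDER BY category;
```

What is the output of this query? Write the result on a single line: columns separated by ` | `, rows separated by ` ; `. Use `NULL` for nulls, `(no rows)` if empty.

For each row compute stock - price.
Group by category; take SUM of the expression per group.
  Auto: ids {4, 8, 10, 12} → SUM(stock - price)=-38
  Books: ids {3, 5, 6, 11, 14} → SUM(stock - price)=-87
  Garden: ids {1, 7, 9} → SUM(stock - price)=-63
  Grocery: ids {2, 13} → SUM(stock - price)=-144

Auto | -38 ; Books | -87 ; Garden | -63 ; Grocery | -144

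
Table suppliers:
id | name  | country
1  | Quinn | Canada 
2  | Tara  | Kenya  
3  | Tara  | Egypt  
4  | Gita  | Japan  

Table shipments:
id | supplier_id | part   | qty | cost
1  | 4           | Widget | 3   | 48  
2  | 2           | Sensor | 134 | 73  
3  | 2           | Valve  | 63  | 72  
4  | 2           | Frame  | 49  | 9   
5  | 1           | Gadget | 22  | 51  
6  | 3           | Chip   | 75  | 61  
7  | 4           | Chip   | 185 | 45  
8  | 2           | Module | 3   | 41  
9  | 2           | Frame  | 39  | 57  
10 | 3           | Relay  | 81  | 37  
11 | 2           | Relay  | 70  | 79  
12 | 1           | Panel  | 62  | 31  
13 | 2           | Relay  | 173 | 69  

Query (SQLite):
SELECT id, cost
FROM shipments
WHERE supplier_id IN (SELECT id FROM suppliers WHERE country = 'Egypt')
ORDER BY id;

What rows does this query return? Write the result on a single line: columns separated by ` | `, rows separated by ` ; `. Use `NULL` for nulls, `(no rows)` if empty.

6 | 61 ; 10 | 37

Inner query: suppliers.id where country = 'Egypt'.
Outer: keep shipments rows whose supplier_id is in that set.
Inner query → {3}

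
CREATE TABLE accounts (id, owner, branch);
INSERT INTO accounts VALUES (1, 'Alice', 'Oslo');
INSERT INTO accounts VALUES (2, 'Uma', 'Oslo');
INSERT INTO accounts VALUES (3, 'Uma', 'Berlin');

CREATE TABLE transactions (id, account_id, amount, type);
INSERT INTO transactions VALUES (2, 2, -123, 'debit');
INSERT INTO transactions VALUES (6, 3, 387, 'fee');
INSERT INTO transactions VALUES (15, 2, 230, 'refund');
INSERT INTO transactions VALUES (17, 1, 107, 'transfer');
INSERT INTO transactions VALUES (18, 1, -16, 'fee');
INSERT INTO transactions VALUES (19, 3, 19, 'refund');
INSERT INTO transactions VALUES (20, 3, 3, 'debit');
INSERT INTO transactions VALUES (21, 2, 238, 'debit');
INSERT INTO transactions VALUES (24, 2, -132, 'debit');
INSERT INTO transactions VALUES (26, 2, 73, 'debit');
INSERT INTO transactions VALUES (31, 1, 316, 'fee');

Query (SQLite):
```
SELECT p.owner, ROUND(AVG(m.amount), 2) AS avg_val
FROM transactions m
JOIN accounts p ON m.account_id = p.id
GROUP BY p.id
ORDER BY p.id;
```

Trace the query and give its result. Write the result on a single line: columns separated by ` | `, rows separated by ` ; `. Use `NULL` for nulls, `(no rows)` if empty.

Alice | 135.67 ; Uma | 57.2 ; Uma | 136.33

Join each transactions row to its accounts via account_id.
Group joined rows by accounts.id; compute ROUND(AVG(m.amount), 2) per group.
  1: ids {17, 18, 31} → ROUND(AVG(m.amount), 2)=135.67
  2: ids {2, 15, 21, 24, 26} → ROUND(AVG(m.amount), 2)=57.2
  3: ids {6, 19, 20} → ROUND(AVG(m.amount), 2)=136.33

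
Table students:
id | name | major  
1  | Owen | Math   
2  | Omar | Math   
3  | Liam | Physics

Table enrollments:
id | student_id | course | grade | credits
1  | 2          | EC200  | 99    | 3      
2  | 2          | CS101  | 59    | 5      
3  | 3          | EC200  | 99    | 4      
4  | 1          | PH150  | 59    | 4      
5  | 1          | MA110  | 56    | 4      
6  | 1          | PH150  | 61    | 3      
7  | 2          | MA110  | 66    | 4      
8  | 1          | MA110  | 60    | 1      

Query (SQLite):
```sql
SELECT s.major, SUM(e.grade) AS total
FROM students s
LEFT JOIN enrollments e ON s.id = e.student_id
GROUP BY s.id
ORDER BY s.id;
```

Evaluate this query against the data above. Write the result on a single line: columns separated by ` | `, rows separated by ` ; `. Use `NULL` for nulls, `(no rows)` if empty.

Math | 236 ; Math | 224 ; Physics | 99

LEFT JOIN keeps every students row; unmatched ones get NULL for enrollments columns.
Group by students.id and compute SUM(e.grade). SUM over an all-NULL group is NULL.
  1: ids {4, 5, 6, 8} → SUM(e.grade)=236
  2: ids {1, 2, 7} → SUM(e.grade)=224
  3: ids {3} → SUM(e.grade)=99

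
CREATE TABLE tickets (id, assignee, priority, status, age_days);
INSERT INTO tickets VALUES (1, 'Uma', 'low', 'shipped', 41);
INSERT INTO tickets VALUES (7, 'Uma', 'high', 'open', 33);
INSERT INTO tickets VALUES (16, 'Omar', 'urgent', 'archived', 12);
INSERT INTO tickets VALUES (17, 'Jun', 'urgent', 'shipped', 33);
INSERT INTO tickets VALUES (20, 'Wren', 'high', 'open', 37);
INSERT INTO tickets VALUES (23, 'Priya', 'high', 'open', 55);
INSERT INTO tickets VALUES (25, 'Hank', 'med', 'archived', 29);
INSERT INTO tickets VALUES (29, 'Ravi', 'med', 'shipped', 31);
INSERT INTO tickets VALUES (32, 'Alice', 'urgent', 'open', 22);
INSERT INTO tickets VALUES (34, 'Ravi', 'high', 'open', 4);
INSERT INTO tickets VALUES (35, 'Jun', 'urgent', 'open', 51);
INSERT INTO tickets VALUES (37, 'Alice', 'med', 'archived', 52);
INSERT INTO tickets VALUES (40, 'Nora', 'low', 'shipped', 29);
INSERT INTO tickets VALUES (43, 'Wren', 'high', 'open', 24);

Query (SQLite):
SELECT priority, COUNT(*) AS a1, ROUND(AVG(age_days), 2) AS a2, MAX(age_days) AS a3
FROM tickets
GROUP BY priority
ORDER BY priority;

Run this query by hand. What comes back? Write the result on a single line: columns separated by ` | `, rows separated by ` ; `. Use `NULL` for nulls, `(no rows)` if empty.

high | 5 | 30.6 | 55 ; low | 2 | 35 | 41 ; med | 3 | 37.33 | 52 ; urgent | 4 | 29.5 | 51

Group tickets by priority.
Per group compute: COUNT(*), ROUND(AVG(age_days), 2), MAX(age_days).
  high: ids {7, 20, 23, 34, 43} → COUNT(*)=5, ROUND(AVG(age_days), 2)=30.6, MAX(age_days)=55
  low: ids {1, 40} → COUNT(*)=2, ROUND(AVG(age_days), 2)=35, MAX(age_days)=41
  med: ids {25, 29, 37} → COUNT(*)=3, ROUND(AVG(age_days), 2)=37.33, MAX(age_days)=52
  urgent: ids {16, 17, 32, 35} → COUNT(*)=4, ROUND(AVG(age_days), 2)=29.5, MAX(age_days)=51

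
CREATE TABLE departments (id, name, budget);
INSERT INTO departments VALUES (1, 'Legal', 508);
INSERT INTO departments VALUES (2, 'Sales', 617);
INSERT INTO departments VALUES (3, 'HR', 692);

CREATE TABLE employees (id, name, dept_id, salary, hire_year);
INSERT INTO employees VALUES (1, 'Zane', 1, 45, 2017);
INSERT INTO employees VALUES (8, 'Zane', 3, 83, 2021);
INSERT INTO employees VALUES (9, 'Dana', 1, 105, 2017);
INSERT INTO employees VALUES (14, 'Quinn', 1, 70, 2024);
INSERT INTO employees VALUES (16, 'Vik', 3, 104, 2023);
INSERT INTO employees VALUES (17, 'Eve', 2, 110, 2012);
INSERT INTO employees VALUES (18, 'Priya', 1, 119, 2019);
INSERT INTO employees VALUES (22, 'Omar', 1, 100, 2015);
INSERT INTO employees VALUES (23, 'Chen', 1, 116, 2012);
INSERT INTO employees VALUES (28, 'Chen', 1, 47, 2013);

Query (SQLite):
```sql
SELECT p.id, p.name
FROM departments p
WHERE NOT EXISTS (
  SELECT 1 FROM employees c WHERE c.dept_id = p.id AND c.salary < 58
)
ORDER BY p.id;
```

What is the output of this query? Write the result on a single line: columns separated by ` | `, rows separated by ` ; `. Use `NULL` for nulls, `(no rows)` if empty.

2 | Sales ; 3 | HR

For each departments row, check whether any employees with matching dept_id has salary < 58.
Keep rows where that is false.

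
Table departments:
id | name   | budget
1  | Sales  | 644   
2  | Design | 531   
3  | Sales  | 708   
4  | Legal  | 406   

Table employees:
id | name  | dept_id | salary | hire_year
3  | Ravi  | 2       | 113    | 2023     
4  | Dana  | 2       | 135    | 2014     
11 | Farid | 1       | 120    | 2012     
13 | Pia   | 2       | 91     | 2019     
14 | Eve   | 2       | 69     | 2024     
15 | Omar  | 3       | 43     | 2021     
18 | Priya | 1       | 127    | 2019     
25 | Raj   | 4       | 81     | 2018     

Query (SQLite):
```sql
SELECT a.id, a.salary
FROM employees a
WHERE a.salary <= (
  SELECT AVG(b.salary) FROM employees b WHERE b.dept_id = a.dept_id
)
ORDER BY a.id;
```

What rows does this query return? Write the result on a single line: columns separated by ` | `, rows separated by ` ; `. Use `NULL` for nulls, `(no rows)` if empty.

11 | 120 ; 13 | 91 ; 14 | 69 ; 15 | 43 ; 25 | 81

For each employees row a, compute AVG(salary) over rows sharing a.dept_id.
Keep row a if a.salary <= that per-group AVG.
  dept_id=1: AVG(salary) = 123.5
  dept_id=2: AVG(salary) = 102.0
  dept_id=3: AVG(salary) = 43.0
  dept_id=4: AVG(salary) = 81.0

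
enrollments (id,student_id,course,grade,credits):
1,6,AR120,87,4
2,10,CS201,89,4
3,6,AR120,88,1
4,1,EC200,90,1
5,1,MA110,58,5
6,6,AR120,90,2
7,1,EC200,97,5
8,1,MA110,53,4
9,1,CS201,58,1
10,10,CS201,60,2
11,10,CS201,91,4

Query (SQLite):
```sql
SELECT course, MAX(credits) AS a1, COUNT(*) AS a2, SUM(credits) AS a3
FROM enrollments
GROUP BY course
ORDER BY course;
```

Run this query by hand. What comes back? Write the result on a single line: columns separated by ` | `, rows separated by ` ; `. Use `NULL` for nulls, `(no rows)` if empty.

Group enrollments by course.
Per group compute: MAX(credits), COUNT(*), SUM(credits).
  AR120: ids {1, 3, 6} → MAX(credits)=4, COUNT(*)=3, SUM(credits)=7
  CS201: ids {2, 9, 10, 11} → MAX(credits)=4, COUNT(*)=4, SUM(credits)=11
  EC200: ids {4, 7} → MAX(credits)=5, COUNT(*)=2, SUM(credits)=6
  MA110: ids {5, 8} → MAX(credits)=5, COUNT(*)=2, SUM(credits)=9

AR120 | 4 | 3 | 7 ; CS201 | 4 | 4 | 11 ; EC200 | 5 | 2 | 6 ; MA110 | 5 | 2 | 9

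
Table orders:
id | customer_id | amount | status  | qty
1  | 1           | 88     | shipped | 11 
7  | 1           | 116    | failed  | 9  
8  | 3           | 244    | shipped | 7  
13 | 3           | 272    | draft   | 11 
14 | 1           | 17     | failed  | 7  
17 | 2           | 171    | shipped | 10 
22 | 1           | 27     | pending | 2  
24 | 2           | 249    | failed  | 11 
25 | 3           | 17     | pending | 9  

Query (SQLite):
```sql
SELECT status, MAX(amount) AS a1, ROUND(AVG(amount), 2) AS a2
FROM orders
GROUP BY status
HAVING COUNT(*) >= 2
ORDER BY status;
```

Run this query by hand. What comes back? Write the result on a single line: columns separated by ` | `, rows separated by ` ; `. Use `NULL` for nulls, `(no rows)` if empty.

Group orders by status.
Per group compute: MAX(amount), ROUND(AVG(amount), 2).
HAVING: drop groups with fewer than 2 rows.
  draft: ids {13} → MAX(amount)=272, ROUND(AVG(amount), 2)=272
  failed: ids {7, 14, 24} → MAX(amount)=249, ROUND(AVG(amount), 2)=127.33
  pending: ids {22, 25} → MAX(amount)=27, ROUND(AVG(amount), 2)=22
  shipped: ids {1, 8, 17} → MAX(amount)=244, ROUND(AVG(amount), 2)=167.67

failed | 249 | 127.33 ; pending | 27 | 22 ; shipped | 244 | 167.67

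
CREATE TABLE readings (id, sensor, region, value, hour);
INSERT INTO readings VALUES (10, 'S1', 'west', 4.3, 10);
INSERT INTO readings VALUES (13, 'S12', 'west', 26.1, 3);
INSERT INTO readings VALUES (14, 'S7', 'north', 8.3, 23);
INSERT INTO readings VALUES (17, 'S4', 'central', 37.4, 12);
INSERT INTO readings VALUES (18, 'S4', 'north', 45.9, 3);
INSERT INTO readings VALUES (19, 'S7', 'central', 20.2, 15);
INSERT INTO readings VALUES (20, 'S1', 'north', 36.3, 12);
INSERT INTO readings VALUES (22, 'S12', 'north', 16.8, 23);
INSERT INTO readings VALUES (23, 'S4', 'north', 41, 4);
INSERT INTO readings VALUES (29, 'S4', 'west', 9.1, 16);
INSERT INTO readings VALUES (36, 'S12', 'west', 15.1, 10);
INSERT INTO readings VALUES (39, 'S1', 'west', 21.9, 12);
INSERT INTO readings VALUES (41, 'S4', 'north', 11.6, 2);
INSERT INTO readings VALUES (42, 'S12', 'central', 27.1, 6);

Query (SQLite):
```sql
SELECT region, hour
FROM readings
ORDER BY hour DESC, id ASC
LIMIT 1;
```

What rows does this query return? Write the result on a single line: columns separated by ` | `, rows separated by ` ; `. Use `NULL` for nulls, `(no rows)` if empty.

north | 23

Sort by hour desc, tiebreak id asc: (23, id=14), (23, id=22), (16, id=29), (15, id=19) …. Take first 1.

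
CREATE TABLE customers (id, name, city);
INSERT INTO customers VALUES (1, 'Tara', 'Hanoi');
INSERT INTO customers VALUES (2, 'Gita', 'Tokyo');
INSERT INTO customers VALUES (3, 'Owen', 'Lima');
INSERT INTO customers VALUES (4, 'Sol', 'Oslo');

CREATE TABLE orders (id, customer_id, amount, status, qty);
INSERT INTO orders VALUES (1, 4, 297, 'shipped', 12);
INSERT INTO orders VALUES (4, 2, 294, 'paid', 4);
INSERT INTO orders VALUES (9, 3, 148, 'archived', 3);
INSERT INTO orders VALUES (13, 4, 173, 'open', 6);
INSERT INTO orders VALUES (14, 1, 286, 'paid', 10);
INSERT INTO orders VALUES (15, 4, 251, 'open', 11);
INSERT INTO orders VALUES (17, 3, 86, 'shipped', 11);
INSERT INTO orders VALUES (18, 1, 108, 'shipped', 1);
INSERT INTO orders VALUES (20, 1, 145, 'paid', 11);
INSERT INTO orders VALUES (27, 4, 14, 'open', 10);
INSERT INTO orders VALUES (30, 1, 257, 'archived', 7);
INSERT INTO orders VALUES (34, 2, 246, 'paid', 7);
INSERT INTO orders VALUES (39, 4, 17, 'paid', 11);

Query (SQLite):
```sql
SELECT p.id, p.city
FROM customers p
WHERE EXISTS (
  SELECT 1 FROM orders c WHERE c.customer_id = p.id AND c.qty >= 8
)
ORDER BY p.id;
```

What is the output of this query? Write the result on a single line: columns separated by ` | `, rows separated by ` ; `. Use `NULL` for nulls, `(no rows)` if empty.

1 | Hanoi ; 3 | Lima ; 4 | Oslo

For each customers row, check whether any orders with matching customer_id has qty >= 8.
Keep rows where that is true.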